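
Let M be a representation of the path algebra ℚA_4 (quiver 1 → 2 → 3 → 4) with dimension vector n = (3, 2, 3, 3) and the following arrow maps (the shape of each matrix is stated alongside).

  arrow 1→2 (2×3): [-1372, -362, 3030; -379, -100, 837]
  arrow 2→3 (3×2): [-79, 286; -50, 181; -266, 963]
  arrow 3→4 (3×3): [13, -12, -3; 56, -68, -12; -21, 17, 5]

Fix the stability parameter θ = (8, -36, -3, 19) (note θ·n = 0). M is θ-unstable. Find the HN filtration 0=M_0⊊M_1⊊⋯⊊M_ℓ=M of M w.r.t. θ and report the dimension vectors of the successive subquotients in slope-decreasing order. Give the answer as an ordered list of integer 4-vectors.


Barcode: M ≅ I[1,1], I[1,4]^2, I[3,4]. HN layers by μ_θ (4 steps, strictly decreasing):
  μ^(1)=19; μ^(2)=8; μ^(3)=-3; μ^(4)=-14

((0, 0, 0, 3); (1, 0, 0, 0); (0, 0, 3, 0); (2, 2, 0, 0))


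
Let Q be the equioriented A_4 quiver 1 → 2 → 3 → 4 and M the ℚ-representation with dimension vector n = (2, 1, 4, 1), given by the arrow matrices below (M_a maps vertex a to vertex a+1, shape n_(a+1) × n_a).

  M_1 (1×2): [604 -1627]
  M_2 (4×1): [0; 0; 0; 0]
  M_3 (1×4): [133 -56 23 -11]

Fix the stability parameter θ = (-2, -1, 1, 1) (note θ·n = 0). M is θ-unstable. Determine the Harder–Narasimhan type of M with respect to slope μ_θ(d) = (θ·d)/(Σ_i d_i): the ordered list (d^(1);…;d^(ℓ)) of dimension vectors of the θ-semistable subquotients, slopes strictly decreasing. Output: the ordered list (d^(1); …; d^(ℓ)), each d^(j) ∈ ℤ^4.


Interval decomposition of M: I[1,1], I[1,2], I[3,3]^3, I[3,4].
HN type (ℓ=3): μ^(1)=1; μ^(2)=-1; μ^(3)=-2

((0, 0, 4, 1); (0, 1, 0, 0); (2, 0, 0, 0))


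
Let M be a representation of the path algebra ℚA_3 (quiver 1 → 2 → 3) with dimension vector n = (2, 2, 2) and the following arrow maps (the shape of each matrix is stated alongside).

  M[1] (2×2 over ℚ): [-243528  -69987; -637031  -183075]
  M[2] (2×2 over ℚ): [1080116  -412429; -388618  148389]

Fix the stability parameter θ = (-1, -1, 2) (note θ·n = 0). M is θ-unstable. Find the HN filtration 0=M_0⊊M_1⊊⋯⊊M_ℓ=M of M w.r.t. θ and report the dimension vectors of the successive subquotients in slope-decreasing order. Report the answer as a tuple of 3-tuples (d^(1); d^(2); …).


Barcode: M ≅ I[1,3]^2. HN layers by μ_θ (2 steps, strictly decreasing):
  μ^(1)=2; μ^(2)=-1

((0, 0, 2); (2, 2, 0))


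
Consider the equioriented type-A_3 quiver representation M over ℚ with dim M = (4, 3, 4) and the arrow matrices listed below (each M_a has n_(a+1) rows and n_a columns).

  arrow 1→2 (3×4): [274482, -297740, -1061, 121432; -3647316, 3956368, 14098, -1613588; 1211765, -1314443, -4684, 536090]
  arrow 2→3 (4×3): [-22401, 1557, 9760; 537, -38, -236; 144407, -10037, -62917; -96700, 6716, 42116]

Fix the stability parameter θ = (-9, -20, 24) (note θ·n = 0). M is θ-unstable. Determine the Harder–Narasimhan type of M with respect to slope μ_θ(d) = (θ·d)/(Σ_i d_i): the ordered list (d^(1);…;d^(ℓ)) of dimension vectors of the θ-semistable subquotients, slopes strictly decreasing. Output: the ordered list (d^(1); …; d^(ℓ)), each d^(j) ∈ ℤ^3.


Via rank(M_{q-1}∘⋯∘M_p): M ≅ I[1,1], I[1,3]^3, I[3,3].
μ_θ-semistable layers: μ^(1)=24; μ^(2)=-9; μ^(3)=-29/2

((0, 0, 4); (1, 0, 0); (3, 3, 0))


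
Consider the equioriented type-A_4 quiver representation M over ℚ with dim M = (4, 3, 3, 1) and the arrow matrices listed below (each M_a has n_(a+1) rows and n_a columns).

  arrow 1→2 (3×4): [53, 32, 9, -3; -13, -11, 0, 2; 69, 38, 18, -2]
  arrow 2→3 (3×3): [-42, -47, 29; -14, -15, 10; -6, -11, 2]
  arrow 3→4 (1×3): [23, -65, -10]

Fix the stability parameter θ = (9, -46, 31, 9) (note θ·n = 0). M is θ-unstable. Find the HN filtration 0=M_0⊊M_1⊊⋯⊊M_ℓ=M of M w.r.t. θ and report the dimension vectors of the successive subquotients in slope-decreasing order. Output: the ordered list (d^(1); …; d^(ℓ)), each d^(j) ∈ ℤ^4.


Barcode: M ≅ I[1,1], I[1,2], I[1,3], I[1,4], I[3,3]. HN layers by μ_θ (4 steps, strictly decreasing):
  μ^(1)=31; μ^(2)=20; μ^(3)=9; μ^(4)=-37/2

((0, 0, 2, 0); (0, 0, 1, 1); (1, 0, 0, 0); (3, 3, 0, 0))


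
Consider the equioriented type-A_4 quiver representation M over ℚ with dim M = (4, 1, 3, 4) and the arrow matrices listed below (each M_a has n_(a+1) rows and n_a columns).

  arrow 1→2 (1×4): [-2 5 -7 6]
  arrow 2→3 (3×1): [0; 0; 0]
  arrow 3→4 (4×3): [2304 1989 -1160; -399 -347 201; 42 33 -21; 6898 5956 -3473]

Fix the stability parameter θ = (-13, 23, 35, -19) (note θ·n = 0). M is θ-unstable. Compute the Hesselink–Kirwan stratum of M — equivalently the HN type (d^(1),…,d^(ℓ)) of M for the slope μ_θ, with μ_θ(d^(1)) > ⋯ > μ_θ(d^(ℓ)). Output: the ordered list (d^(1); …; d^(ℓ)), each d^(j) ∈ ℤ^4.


Barcode: M ≅ I[1,1]^3, I[1,2], I[3,4]^3, I[4,4]. HN layers by μ_θ (4 steps, strictly decreasing):
  μ^(1)=23; μ^(2)=8; μ^(3)=-13; μ^(4)=-19

((0, 1, 0, 0); (0, 0, 3, 3); (4, 0, 0, 0); (0, 0, 0, 1))


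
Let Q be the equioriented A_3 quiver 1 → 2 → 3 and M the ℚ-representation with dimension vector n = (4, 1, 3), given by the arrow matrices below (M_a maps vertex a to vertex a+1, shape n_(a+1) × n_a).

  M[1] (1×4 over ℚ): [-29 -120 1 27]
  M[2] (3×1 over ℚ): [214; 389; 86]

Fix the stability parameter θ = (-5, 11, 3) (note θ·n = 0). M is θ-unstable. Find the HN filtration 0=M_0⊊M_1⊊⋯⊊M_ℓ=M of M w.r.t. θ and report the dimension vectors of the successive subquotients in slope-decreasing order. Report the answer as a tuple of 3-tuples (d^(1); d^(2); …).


Interval decomposition of M: I[1,1]^3, I[1,3], I[3,3]^2.
HN type (ℓ=3): μ^(1)=7; μ^(2)=3; μ^(3)=-5

((0, 1, 1); (0, 0, 2); (4, 0, 0))


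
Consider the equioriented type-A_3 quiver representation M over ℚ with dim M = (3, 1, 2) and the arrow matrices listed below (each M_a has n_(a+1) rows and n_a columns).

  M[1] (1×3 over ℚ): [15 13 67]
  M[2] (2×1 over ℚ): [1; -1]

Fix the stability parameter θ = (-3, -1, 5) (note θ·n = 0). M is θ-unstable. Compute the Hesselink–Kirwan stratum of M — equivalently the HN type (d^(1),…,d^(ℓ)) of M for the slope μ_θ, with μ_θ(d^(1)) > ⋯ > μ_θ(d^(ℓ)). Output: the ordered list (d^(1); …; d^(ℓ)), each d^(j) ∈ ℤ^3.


Barcode: M ≅ I[1,1]^2, I[1,3], I[3,3]. HN layers by μ_θ (3 steps, strictly decreasing):
  μ^(1)=5; μ^(2)=-1; μ^(3)=-3

((0, 0, 2); (0, 1, 0); (3, 0, 0))


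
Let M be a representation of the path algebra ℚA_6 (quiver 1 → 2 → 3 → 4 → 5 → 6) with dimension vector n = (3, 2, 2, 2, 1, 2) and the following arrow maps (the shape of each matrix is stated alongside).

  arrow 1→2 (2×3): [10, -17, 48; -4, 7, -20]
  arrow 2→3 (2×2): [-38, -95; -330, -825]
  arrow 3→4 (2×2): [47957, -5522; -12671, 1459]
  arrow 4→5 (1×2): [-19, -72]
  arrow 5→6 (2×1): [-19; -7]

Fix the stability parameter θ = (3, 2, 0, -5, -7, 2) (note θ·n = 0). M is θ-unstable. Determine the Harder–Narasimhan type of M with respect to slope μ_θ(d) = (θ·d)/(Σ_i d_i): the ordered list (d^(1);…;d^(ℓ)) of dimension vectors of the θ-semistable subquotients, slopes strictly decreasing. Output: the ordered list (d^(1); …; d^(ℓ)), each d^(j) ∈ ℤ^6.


Via rank(M_{q-1}∘⋯∘M_p): M ≅ I[1,1], I[1,2], I[1,6], I[3,4], I[6,6].
μ_θ-semistable layers: μ^(1)=3; μ^(2)=5/2; μ^(3)=2; μ^(4)=-7/5; μ^(5)=-5/2

((1, 0, 0, 0, 0, 0); (1, 1, 0, 0, 0, 0); (0, 0, 0, 0, 0, 2); (1, 1, 1, 1, 1, 0); (0, 0, 1, 1, 0, 0))


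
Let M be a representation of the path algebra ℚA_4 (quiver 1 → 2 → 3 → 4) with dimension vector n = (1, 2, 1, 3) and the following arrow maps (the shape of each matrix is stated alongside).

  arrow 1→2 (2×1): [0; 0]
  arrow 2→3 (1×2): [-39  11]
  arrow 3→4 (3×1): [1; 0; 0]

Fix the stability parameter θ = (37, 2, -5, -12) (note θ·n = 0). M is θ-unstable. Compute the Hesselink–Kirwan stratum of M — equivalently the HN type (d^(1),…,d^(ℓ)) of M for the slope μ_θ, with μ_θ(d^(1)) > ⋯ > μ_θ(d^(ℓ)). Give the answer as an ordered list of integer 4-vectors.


Barcode: M ≅ I[1,1], I[2,2], I[2,4], I[4,4]^2. HN layers by μ_θ (4 steps, strictly decreasing):
  μ^(1)=37; μ^(2)=2; μ^(3)=-5; μ^(4)=-12

((1, 0, 0, 0); (0, 1, 0, 0); (0, 1, 1, 1); (0, 0, 0, 2))


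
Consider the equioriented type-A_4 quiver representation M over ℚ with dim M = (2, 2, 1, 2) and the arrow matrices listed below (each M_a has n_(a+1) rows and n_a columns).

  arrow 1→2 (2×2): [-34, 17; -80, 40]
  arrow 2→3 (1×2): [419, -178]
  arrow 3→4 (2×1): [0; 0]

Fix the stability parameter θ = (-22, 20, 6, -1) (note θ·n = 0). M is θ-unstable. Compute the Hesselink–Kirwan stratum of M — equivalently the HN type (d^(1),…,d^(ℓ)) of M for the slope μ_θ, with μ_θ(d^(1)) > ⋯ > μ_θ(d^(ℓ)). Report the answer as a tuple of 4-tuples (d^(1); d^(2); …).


Barcode: M ≅ I[1,1], I[1,3], I[2,2], I[4,4]^2. HN layers by μ_θ (4 steps, strictly decreasing):
  μ^(1)=20; μ^(2)=13; μ^(3)=-1; μ^(4)=-22

((0, 1, 0, 0); (0, 1, 1, 0); (0, 0, 0, 2); (2, 0, 0, 0))


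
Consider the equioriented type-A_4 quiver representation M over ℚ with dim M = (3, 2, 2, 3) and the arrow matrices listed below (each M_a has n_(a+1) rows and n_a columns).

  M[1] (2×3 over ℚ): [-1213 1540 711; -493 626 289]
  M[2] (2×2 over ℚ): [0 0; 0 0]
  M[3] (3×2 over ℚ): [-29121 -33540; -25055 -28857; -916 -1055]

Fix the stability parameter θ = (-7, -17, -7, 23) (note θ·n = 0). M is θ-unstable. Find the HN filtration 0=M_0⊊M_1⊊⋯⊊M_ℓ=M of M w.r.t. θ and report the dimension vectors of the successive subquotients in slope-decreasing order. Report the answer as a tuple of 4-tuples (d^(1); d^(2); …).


Interval decomposition of M: I[1,1], I[1,2]^2, I[3,4]^2, I[4,4].
HN type (ℓ=3): μ^(1)=23; μ^(2)=-7; μ^(3)=-12

((0, 0, 0, 3); (1, 0, 2, 0); (2, 2, 0, 0))


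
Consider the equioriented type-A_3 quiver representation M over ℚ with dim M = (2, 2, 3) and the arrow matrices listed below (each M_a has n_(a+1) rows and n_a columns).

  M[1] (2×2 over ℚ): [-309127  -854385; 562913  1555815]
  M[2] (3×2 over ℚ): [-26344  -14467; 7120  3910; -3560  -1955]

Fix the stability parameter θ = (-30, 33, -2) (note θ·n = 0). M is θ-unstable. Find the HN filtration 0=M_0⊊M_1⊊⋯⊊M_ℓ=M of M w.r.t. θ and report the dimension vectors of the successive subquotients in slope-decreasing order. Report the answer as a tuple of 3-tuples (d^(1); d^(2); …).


Interval decomposition of M: I[1,1], I[1,3], I[2,2], I[3,3]^2.
HN type (ℓ=4): μ^(1)=33; μ^(2)=31/2; μ^(3)=-2; μ^(4)=-30

((0, 1, 0); (0, 1, 1); (0, 0, 2); (2, 0, 0))


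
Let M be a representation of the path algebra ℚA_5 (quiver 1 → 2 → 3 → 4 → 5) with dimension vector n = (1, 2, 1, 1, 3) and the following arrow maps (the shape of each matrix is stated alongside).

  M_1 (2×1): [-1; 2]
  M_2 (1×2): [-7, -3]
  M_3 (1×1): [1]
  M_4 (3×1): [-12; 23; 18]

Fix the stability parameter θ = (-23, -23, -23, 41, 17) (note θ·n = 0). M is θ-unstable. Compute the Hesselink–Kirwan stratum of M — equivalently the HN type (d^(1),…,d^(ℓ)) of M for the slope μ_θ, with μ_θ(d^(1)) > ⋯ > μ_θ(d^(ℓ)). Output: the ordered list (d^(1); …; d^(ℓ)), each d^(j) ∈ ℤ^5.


Via rank(M_{q-1}∘⋯∘M_p): M ≅ I[1,5], I[2,2], I[5,5]^2.
μ_θ-semistable layers: μ^(1)=29; μ^(2)=17; μ^(3)=-23

((0, 0, 0, 1, 1); (0, 0, 0, 0, 2); (1, 2, 1, 0, 0))


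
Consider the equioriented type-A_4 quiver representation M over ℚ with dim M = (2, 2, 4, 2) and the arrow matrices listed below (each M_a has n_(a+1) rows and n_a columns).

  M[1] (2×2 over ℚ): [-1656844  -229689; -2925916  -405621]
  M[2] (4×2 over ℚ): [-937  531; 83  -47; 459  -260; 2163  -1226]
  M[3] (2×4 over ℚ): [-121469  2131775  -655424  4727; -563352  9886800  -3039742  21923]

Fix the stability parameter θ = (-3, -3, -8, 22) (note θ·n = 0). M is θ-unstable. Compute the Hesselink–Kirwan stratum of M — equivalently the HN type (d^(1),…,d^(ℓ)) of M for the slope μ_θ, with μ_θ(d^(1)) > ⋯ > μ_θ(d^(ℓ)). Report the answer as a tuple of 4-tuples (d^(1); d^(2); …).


Via rank(M_{q-1}∘⋯∘M_p): M ≅ I[1,1], I[1,4], I[2,3], I[3,3], I[3,4].
μ_θ-semistable layers: μ^(1)=22; μ^(2)=-3; μ^(3)=-14/3; μ^(4)=-11/2; μ^(5)=-8

((0, 0, 0, 2); (1, 0, 0, 0); (1, 1, 1, 0); (0, 1, 1, 0); (0, 0, 2, 0))


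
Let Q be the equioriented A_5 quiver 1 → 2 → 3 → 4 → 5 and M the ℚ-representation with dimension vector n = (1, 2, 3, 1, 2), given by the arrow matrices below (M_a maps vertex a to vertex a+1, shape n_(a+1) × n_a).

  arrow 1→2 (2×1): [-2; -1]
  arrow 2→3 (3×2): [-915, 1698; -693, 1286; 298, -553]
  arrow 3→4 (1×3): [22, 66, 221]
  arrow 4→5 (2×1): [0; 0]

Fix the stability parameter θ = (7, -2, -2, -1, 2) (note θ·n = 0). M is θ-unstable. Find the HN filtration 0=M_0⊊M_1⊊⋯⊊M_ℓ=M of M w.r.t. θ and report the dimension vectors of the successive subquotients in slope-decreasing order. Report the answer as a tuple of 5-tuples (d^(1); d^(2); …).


Barcode: M ≅ I[1,4], I[2,3], I[3,3], I[5,5]^2. HN layers by μ_θ (3 steps, strictly decreasing):
  μ^(1)=2; μ^(2)=1/2; μ^(3)=-2

((0, 0, 0, 0, 2); (1, 1, 1, 1, 0); (0, 1, 2, 0, 0))


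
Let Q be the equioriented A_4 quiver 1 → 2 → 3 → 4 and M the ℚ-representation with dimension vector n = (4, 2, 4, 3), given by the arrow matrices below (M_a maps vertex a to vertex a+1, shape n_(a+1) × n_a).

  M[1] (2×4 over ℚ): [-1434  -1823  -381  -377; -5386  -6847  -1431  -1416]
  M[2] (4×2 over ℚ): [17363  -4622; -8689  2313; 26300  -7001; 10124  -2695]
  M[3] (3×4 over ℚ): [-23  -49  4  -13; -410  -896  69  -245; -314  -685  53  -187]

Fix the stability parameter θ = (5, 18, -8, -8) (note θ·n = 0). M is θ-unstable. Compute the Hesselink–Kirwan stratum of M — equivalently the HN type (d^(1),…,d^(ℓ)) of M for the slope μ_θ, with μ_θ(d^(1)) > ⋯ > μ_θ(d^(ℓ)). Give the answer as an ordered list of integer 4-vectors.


Interval decomposition of M: I[1,1]^2, I[1,3], I[1,4], I[3,4]^2.
HN type (ℓ=3): μ^(1)=5; μ^(2)=7/4; μ^(3)=-8

((3, 1, 1, 0); (1, 1, 1, 1); (0, 0, 2, 2))


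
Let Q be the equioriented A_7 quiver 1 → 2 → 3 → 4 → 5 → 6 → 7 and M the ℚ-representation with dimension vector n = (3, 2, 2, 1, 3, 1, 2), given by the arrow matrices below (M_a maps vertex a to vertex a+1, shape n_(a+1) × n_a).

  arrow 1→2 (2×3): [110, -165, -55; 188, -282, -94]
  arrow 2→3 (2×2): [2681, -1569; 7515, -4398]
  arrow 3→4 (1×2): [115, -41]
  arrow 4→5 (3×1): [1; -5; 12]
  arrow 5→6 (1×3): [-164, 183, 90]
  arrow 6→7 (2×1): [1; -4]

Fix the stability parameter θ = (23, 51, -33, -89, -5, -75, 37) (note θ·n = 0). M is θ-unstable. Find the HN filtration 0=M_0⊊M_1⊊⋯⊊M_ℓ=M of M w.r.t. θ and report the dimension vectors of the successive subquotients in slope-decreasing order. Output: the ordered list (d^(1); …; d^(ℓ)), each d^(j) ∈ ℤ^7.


Interval decomposition of M: I[1,1]^2, I[1,7], I[2,3], I[5,5]^2, I[7,7].
HN type (ℓ=5): μ^(1)=37; μ^(2)=23; μ^(3)=9; μ^(4)=-5; μ^(5)=-64/3

((0, 0, 0, 0, 0, 0, 2); (2, 0, 0, 0, 0, 0, 0); (0, 1, 1, 0, 0, 0, 0); (0, 0, 0, 0, 2, 0, 0); (1, 1, 1, 1, 1, 1, 0))


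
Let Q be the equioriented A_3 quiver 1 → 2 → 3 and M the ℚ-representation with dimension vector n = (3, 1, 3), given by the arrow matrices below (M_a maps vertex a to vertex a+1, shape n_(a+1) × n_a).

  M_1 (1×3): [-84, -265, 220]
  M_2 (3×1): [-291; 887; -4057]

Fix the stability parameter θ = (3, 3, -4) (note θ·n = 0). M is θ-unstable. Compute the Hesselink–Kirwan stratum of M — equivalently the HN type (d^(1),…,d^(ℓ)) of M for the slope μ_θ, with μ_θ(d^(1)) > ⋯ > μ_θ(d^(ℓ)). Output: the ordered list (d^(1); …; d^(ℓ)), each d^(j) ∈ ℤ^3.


Via rank(M_{q-1}∘⋯∘M_p): M ≅ I[1,1]^2, I[1,3], I[3,3]^2.
μ_θ-semistable layers: μ^(1)=3; μ^(2)=2/3; μ^(3)=-4

((2, 0, 0); (1, 1, 1); (0, 0, 2))


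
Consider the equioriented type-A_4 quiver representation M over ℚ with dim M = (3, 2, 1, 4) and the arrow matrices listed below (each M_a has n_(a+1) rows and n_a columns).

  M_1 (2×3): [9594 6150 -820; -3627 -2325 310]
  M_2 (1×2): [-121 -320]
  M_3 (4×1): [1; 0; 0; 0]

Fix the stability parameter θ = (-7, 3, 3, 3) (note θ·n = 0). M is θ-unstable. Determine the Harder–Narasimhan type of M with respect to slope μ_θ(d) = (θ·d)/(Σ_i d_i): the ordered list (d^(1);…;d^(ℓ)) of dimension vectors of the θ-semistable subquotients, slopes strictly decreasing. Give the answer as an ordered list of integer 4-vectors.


Via rank(M_{q-1}∘⋯∘M_p): M ≅ I[1,1]^2, I[1,4], I[2,2], I[4,4]^3.
μ_θ-semistable layers: μ^(1)=3; μ^(2)=-7

((0, 2, 1, 4); (3, 0, 0, 0))


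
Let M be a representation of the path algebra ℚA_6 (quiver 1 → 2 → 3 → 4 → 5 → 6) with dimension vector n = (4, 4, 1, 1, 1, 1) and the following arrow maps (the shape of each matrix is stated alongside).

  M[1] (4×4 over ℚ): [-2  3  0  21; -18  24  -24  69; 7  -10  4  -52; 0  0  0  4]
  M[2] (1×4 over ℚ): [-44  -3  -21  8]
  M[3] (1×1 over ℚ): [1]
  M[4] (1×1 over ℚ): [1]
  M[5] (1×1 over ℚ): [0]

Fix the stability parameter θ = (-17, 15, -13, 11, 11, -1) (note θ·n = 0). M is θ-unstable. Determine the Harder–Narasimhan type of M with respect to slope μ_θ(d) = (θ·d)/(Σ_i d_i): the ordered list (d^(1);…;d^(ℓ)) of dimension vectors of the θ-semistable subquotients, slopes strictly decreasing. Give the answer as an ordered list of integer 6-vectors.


Barcode: M ≅ I[1,1], I[1,2]^2, I[1,5], I[2,2], I[6,6]. HN layers by μ_θ (5 steps, strictly decreasing):
  μ^(1)=15; μ^(2)=11; μ^(3)=1; μ^(4)=-1; μ^(5)=-17

((0, 3, 0, 0, 0, 0); (0, 0, 0, 1, 1, 0); (0, 1, 1, 0, 0, 0); (0, 0, 0, 0, 0, 1); (4, 0, 0, 0, 0, 0))


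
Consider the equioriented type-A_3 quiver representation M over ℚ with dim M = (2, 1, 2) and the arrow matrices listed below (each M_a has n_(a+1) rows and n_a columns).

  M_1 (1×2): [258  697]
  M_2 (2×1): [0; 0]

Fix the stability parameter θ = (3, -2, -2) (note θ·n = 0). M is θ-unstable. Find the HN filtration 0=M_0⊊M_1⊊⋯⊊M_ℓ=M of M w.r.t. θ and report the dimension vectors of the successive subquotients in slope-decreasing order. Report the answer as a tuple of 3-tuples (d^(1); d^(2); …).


Interval decomposition of M: I[1,1], I[1,2], I[3,3]^2.
HN type (ℓ=3): μ^(1)=3; μ^(2)=1/2; μ^(3)=-2

((1, 0, 0); (1, 1, 0); (0, 0, 2))


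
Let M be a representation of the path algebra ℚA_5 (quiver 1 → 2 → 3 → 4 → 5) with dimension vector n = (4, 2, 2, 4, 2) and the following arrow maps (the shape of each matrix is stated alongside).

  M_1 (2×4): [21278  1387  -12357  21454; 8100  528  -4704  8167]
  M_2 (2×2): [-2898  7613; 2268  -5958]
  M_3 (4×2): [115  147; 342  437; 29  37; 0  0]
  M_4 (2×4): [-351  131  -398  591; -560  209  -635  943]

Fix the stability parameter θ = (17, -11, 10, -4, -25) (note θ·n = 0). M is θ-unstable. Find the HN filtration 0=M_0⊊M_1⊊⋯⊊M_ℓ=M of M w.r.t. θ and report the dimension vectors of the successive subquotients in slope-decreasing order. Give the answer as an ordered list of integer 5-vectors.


Barcode: M ≅ I[1,1]^2, I[1,2], I[1,5], I[3,5], I[4,4]^2. HN layers by μ_θ (5 steps, strictly decreasing):
  μ^(1)=17; μ^(2)=3; μ^(3)=-13/5; μ^(4)=-4; μ^(5)=-19/3

((2, 0, 0, 0, 0); (1, 1, 0, 0, 0); (1, 1, 1, 1, 1); (0, 0, 0, 2, 0); (0, 0, 1, 1, 1))


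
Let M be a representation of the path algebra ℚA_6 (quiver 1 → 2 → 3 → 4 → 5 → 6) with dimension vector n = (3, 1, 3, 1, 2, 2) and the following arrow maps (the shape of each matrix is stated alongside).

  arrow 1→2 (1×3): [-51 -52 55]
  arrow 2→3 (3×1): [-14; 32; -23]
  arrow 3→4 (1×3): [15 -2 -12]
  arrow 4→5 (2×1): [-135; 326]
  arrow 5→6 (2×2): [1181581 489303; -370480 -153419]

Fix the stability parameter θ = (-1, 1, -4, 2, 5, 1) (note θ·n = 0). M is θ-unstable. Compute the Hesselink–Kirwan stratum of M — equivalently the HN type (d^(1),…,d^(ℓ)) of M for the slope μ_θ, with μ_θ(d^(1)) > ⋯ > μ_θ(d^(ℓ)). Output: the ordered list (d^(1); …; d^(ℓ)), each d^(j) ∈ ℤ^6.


Barcode: M ≅ I[1,1]^2, I[1,6], I[3,3]^2, I[5,6]. HN layers by μ_θ (5 steps, strictly decreasing):
  μ^(1)=3; μ^(2)=2; μ^(3)=-1; μ^(4)=-4/3; μ^(5)=-4

((0, 0, 0, 0, 2, 2); (0, 0, 0, 1, 0, 0); (2, 0, 0, 0, 0, 0); (1, 1, 1, 0, 0, 0); (0, 0, 2, 0, 0, 0))


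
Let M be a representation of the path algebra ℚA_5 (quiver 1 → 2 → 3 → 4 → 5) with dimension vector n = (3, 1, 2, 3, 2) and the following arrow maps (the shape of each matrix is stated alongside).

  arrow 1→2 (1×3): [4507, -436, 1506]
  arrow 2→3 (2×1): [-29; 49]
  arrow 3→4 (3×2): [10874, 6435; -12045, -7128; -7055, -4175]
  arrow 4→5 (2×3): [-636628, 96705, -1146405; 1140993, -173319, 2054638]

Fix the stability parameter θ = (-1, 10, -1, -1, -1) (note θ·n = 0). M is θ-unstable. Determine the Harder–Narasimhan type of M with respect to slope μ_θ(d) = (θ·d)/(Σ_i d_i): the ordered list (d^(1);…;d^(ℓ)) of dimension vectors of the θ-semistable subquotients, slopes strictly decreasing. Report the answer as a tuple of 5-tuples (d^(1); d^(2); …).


Via rank(M_{q-1}∘⋯∘M_p): M ≅ I[1,1]^2, I[1,5], I[3,5], I[4,4].
μ_θ-semistable layers: μ^(1)=7/4; μ^(2)=-1

((0, 1, 1, 1, 1); (3, 0, 1, 2, 1))


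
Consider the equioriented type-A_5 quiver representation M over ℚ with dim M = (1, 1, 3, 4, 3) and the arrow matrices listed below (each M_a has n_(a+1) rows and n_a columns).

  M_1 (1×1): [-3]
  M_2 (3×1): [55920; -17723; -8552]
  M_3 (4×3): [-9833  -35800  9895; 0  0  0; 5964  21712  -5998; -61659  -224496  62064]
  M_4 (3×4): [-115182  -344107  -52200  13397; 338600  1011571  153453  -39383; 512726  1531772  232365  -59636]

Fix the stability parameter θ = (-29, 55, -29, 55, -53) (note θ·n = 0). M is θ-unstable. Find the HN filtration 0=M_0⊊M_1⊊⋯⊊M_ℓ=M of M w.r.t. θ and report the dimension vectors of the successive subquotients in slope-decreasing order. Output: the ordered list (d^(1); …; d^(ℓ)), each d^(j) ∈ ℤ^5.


Interval decomposition of M: I[1,3], I[3,4], I[3,5], I[4,5]^2.
HN type (ℓ=4): μ^(1)=55; μ^(2)=13; μ^(3)=1; μ^(4)=-29

((0, 0, 0, 1, 0); (0, 1, 1, 0, 0); (0, 0, 0, 3, 3); (1, 0, 2, 0, 0))


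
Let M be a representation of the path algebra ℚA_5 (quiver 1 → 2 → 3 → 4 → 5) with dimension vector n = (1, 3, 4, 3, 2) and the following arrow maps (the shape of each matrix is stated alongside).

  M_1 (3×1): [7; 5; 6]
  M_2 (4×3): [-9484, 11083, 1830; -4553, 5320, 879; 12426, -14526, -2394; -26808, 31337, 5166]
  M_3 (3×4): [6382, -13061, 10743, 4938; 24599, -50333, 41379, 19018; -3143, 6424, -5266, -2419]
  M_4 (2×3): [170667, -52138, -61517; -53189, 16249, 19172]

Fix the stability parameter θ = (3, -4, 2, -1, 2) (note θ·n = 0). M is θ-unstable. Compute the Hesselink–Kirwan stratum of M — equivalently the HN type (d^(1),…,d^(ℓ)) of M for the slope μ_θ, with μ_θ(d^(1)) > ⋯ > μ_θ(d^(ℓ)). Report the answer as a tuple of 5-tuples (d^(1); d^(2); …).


Via rank(M_{q-1}∘⋯∘M_p): M ≅ I[1,5], I[2,2], I[2,5], I[3,3], I[3,4].
μ_θ-semistable layers: μ^(1)=2; μ^(2)=1/2; μ^(3)=-1/2; μ^(4)=-4

((0, 0, 1, 0, 2); (0, 0, 3, 3, 0); (1, 1, 0, 0, 0); (0, 2, 0, 0, 0))


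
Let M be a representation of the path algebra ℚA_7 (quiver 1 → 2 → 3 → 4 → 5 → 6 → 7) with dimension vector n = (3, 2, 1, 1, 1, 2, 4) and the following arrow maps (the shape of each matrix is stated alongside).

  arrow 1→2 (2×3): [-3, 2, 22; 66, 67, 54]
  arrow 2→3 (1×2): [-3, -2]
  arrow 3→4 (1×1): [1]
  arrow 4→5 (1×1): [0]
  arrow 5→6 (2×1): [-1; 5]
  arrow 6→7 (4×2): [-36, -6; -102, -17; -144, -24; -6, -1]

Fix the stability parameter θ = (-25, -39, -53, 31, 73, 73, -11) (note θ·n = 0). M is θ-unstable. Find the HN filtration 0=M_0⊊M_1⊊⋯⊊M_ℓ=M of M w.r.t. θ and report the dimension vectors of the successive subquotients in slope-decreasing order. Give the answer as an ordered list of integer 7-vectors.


Via rank(M_{q-1}∘⋯∘M_p): M ≅ I[1,1], I[1,2], I[1,4], I[5,7], I[6,6], I[7,7]^3.
μ_θ-semistable layers: μ^(1)=73; μ^(2)=45; μ^(3)=31; μ^(4)=-11; μ^(5)=-25; μ^(6)=-32; μ^(7)=-39

((0, 0, 0, 0, 0, 1, 0); (0, 0, 0, 0, 1, 1, 1); (0, 0, 0, 1, 0, 0, 0); (0, 0, 0, 0, 0, 0, 3); (1, 0, 0, 0, 0, 0, 0); (1, 1, 0, 0, 0, 0, 0); (1, 1, 1, 0, 0, 0, 0))


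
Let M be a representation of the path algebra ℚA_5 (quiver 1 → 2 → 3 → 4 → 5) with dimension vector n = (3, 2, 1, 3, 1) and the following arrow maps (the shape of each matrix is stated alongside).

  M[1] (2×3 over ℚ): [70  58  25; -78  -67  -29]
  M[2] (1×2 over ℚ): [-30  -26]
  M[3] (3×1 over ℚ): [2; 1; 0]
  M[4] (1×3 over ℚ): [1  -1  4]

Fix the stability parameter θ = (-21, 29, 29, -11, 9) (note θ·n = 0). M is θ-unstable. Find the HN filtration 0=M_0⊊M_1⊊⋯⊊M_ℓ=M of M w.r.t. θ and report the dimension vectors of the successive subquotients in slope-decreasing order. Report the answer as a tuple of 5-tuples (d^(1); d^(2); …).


Via rank(M_{q-1}∘⋯∘M_p): M ≅ I[1,1], I[1,2], I[1,5], I[4,4]^2.
μ_θ-semistable layers: μ^(1)=29; μ^(2)=14; μ^(3)=-11; μ^(4)=-21

((0, 1, 0, 0, 0); (0, 1, 1, 1, 1); (0, 0, 0, 2, 0); (3, 0, 0, 0, 0))


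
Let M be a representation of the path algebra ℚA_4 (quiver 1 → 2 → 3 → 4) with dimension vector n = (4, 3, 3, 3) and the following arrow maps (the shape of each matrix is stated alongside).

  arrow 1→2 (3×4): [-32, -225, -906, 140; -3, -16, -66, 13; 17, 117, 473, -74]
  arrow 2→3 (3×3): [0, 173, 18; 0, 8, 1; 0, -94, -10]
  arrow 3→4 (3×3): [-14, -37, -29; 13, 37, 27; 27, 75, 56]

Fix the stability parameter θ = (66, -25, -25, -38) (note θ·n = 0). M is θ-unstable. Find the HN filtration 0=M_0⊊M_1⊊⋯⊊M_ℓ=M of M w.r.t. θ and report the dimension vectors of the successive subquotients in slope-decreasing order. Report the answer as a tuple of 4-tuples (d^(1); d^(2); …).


Via rank(M_{q-1}∘⋯∘M_p): M ≅ I[1,1], I[1,2], I[1,4]^2, I[3,4].
μ_θ-semistable layers: μ^(1)=66; μ^(2)=41/2; μ^(3)=-11/2; μ^(4)=-63/2

((1, 0, 0, 0); (1, 1, 0, 0); (2, 2, 2, 2); (0, 0, 1, 1))


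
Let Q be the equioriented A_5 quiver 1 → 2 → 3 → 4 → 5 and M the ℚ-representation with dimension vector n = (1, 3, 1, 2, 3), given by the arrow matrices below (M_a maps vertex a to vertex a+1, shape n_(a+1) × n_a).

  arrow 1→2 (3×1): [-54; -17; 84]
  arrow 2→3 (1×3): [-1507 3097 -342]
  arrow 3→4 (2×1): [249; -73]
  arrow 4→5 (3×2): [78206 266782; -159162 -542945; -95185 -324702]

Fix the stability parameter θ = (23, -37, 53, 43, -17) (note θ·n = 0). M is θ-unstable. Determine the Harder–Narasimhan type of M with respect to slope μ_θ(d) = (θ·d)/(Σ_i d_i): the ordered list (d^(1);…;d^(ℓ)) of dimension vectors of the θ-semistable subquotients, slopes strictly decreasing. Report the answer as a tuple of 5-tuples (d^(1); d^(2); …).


Barcode: M ≅ I[1,5], I[2,2]^2, I[4,5], I[5,5]. HN layers by μ_θ (5 steps, strictly decreasing):
  μ^(1)=79/3; μ^(2)=13; μ^(3)=-7; μ^(4)=-17; μ^(5)=-37

((0, 0, 1, 1, 1); (0, 0, 0, 1, 1); (1, 1, 0, 0, 0); (0, 0, 0, 0, 1); (0, 2, 0, 0, 0))


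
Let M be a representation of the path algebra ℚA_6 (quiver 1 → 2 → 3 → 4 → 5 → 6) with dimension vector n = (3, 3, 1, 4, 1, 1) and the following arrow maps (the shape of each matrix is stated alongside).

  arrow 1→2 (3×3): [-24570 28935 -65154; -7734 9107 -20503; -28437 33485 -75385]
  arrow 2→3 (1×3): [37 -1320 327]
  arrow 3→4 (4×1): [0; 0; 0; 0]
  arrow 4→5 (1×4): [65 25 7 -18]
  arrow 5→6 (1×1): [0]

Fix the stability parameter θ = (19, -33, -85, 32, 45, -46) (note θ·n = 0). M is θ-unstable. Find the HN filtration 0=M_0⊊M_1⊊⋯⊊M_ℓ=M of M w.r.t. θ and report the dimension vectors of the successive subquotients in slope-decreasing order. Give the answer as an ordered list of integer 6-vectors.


Interval decomposition of M: I[1,2]^2, I[1,3], I[4,4]^3, I[4,5], I[6,6].
HN type (ℓ=5): μ^(1)=45; μ^(2)=32; μ^(3)=-7; μ^(4)=-33; μ^(5)=-46

((0, 0, 0, 0, 1, 0); (0, 0, 0, 4, 0, 0); (2, 2, 0, 0, 0, 0); (1, 1, 1, 0, 0, 0); (0, 0, 0, 0, 0, 1))


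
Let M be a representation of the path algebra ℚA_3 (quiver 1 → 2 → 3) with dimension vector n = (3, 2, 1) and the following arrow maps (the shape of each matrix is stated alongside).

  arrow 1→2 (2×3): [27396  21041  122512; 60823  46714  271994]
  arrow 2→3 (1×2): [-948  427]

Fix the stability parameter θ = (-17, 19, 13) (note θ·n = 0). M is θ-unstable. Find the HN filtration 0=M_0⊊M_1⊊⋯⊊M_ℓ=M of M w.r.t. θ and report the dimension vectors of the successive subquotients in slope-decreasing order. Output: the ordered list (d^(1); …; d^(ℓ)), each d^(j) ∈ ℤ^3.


Barcode: M ≅ I[1,1], I[1,2], I[1,3]. HN layers by μ_θ (3 steps, strictly decreasing):
  μ^(1)=19; μ^(2)=16; μ^(3)=-17

((0, 1, 0); (0, 1, 1); (3, 0, 0))


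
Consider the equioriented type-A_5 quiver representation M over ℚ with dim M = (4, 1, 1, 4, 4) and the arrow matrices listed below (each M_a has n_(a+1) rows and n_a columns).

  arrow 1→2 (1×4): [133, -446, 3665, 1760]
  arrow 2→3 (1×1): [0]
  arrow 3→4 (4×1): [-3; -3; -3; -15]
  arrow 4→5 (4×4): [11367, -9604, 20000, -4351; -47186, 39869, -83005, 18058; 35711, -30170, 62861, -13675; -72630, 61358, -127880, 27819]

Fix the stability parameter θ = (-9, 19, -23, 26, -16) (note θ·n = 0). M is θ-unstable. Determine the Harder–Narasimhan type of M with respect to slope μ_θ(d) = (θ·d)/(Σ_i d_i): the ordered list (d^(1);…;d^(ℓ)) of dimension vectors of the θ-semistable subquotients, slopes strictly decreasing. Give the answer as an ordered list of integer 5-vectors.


Barcode: M ≅ I[1,1]^3, I[1,2], I[3,5], I[4,5]^3. HN layers by μ_θ (4 steps, strictly decreasing):
  μ^(1)=19; μ^(2)=5; μ^(3)=-9; μ^(4)=-23

((0, 1, 0, 0, 0); (0, 0, 0, 4, 4); (4, 0, 0, 0, 0); (0, 0, 1, 0, 0))


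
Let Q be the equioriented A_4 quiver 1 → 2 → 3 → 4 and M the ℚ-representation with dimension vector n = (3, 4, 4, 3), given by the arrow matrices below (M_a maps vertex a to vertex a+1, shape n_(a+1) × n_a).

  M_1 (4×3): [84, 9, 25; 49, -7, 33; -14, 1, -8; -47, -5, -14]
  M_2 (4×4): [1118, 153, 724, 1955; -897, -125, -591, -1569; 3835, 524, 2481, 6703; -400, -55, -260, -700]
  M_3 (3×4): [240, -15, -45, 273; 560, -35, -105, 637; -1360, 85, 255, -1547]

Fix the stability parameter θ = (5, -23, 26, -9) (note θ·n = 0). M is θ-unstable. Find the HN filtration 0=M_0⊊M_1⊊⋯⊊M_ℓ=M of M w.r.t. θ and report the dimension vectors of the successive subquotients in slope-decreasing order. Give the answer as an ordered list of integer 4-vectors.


Interval decomposition of M: I[1,3]^3, I[2,2], I[3,4], I[4,4]^2.
HN type (ℓ=4): μ^(1)=26; μ^(2)=17/2; μ^(3)=-9; μ^(4)=-23

((0, 0, 3, 0); (0, 0, 1, 1); (3, 3, 0, 2); (0, 1, 0, 0))


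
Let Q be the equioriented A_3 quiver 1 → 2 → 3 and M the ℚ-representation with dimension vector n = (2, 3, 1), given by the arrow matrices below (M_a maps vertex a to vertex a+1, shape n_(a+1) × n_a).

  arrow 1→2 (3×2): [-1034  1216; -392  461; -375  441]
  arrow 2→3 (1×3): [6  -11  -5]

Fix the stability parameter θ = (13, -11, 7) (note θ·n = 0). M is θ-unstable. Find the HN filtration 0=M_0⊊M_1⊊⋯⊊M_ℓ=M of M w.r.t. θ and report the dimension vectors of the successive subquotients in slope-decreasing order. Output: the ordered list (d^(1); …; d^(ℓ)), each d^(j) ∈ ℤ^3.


Via rank(M_{q-1}∘⋯∘M_p): M ≅ I[1,2], I[1,3], I[2,2].
μ_θ-semistable layers: μ^(1)=7; μ^(2)=1; μ^(3)=-11

((0, 0, 1); (2, 2, 0); (0, 1, 0))


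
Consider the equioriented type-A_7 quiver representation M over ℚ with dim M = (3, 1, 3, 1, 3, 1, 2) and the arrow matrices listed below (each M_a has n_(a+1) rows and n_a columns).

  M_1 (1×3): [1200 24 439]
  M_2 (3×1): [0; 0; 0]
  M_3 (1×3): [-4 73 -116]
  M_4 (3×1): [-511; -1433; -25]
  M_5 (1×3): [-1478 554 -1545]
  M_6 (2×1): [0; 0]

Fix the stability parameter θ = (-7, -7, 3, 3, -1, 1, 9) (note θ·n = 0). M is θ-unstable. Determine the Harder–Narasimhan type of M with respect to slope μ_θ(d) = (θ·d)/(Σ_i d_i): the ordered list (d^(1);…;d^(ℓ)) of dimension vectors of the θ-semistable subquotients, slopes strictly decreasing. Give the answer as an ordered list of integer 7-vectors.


Barcode: M ≅ I[1,1]^2, I[1,2], I[3,3]^2, I[3,6], I[5,5]^2, I[7,7]^2. HN layers by μ_θ (5 steps, strictly decreasing):
  μ^(1)=9; μ^(2)=3; μ^(3)=3/2; μ^(4)=-1; μ^(5)=-7

((0, 0, 0, 0, 0, 0, 2); (0, 0, 2, 0, 0, 0, 0); (0, 0, 1, 1, 1, 1, 0); (0, 0, 0, 0, 2, 0, 0); (3, 1, 0, 0, 0, 0, 0))


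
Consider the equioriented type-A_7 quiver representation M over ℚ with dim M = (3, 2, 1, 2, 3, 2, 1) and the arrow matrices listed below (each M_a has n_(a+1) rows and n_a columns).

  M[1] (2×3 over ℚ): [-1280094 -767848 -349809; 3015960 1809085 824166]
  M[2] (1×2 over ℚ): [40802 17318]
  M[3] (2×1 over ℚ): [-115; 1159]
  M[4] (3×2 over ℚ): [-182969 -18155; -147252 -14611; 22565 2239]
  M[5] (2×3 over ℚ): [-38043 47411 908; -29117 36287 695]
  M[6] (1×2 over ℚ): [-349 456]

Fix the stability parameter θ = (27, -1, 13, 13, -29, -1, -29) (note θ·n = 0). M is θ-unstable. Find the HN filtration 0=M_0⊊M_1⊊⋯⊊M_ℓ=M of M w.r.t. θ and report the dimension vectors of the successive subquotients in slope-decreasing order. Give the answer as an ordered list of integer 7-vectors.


Barcode: M ≅ I[1,1], I[1,2], I[1,7], I[4,6], I[5,5]. HN layers by μ_θ (5 steps, strictly decreasing):
  μ^(1)=27; μ^(2)=13; μ^(3)=-1; μ^(4)=-8; μ^(5)=-29

((1, 0, 0, 0, 0, 0, 0); (1, 1, 0, 0, 0, 0, 0); (1, 1, 1, 1, 1, 2, 1); (0, 0, 0, 1, 1, 0, 0); (0, 0, 0, 0, 1, 0, 0))


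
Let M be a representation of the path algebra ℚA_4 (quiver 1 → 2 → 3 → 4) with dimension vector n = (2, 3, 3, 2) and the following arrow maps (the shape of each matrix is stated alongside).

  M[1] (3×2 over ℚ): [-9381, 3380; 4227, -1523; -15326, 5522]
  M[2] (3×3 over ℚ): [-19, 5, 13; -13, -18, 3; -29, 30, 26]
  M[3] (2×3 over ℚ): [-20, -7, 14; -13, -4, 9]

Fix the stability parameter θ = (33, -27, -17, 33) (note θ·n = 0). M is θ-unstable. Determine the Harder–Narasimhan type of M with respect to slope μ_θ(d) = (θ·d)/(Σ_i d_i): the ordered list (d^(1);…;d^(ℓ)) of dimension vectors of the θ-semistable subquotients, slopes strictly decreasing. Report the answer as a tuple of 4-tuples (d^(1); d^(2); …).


Barcode: M ≅ I[1,4]^2, I[2,3]. HN layers by μ_θ (4 steps, strictly decreasing):
  μ^(1)=33; μ^(2)=-11/3; μ^(3)=-17; μ^(4)=-27

((0, 0, 0, 2); (2, 2, 2, 0); (0, 0, 1, 0); (0, 1, 0, 0))


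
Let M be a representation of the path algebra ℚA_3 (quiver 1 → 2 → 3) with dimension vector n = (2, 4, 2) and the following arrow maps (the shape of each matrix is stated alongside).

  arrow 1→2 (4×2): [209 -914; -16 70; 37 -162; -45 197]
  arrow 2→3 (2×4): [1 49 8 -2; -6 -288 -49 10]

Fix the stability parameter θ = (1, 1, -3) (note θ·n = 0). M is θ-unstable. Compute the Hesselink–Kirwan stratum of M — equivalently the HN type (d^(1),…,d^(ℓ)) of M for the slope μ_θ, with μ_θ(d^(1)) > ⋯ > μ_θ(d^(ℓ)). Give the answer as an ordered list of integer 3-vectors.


Barcode: M ≅ I[1,3]^2, I[2,2]^2. HN layers by μ_θ (2 steps, strictly decreasing):
  μ^(1)=1; μ^(2)=-1/3

((0, 2, 0); (2, 2, 2))


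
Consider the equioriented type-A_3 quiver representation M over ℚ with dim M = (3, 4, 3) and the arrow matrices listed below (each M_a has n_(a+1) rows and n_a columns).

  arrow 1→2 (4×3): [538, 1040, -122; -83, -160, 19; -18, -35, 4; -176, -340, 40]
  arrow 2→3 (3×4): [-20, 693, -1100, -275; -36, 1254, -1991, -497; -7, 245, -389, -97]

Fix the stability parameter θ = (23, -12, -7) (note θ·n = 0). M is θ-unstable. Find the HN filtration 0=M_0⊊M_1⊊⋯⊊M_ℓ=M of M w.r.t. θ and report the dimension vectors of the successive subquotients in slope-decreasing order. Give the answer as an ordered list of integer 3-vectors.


Via rank(M_{q-1}∘⋯∘M_p): M ≅ I[1,1], I[1,3]^2, I[2,2], I[2,3].
μ_θ-semistable layers: μ^(1)=23; μ^(2)=4/3; μ^(3)=-7; μ^(4)=-12

((1, 0, 0); (2, 2, 2); (0, 0, 1); (0, 2, 0))


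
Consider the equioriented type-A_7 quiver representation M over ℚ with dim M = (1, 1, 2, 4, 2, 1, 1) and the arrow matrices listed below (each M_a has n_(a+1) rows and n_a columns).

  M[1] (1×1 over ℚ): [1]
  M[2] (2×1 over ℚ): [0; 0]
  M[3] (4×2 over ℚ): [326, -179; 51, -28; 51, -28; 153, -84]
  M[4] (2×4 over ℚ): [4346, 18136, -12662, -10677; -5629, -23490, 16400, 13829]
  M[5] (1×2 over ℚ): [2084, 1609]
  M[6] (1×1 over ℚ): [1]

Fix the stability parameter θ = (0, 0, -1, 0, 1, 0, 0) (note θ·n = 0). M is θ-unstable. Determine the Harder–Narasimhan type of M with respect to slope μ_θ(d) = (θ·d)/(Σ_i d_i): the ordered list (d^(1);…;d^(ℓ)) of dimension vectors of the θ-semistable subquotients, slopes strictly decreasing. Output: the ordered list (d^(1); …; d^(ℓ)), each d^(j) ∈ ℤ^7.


Barcode: M ≅ I[1,2], I[3,5], I[3,7], I[4,4]^2. HN layers by μ_θ (4 steps, strictly decreasing):
  μ^(1)=1; μ^(2)=1/3; μ^(3)=0; μ^(4)=-1

((0, 0, 0, 0, 1, 0, 0); (0, 0, 0, 0, 1, 1, 1); (1, 1, 0, 4, 0, 0, 0); (0, 0, 2, 0, 0, 0, 0))


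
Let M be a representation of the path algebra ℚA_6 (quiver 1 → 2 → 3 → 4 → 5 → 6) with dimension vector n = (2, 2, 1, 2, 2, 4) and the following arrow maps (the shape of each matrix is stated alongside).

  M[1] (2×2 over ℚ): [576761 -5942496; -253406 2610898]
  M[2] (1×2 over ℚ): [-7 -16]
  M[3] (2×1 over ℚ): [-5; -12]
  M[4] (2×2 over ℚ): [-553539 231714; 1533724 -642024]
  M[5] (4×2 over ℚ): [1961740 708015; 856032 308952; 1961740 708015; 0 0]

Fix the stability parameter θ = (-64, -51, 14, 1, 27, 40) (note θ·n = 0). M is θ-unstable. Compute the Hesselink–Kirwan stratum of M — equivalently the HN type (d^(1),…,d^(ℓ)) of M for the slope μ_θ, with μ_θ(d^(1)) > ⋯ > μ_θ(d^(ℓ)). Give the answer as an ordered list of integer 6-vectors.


Via rank(M_{q-1}∘⋯∘M_p): M ≅ I[1,2], I[1,5], I[4,4], I[5,6], I[6,6]^3.
μ_θ-semistable layers: μ^(1)=40; μ^(2)=27; μ^(3)=15/2; μ^(4)=1; μ^(5)=-51; μ^(6)=-64

((0, 0, 0, 0, 0, 4); (0, 0, 0, 0, 2, 0); (0, 0, 1, 1, 0, 0); (0, 0, 0, 1, 0, 0); (0, 2, 0, 0, 0, 0); (2, 0, 0, 0, 0, 0))


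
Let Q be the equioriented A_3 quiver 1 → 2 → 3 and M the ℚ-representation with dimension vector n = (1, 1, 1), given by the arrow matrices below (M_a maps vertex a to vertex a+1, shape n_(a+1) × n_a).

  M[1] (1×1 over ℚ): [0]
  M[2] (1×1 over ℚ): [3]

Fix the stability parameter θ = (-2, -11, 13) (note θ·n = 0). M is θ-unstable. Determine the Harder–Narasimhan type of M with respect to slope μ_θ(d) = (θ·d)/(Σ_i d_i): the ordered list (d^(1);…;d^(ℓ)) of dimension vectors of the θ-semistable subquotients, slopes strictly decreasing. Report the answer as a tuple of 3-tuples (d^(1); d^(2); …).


Barcode: M ≅ I[1,1], I[2,3]. HN layers by μ_θ (3 steps, strictly decreasing):
  μ^(1)=13; μ^(2)=-2; μ^(3)=-11

((0, 0, 1); (1, 0, 0); (0, 1, 0))


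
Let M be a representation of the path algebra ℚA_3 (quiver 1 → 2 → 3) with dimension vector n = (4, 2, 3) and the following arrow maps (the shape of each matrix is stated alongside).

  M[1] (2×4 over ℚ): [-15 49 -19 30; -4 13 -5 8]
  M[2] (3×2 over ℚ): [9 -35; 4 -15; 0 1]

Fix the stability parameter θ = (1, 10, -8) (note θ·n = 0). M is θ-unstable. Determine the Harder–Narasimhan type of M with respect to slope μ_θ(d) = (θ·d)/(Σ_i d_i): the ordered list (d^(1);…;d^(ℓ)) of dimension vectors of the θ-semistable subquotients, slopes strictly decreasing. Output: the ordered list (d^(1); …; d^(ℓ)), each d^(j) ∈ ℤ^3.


Interval decomposition of M: I[1,1]^2, I[1,3]^2, I[3,3].
HN type (ℓ=2): μ^(1)=1; μ^(2)=-8

((4, 2, 2); (0, 0, 1))
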